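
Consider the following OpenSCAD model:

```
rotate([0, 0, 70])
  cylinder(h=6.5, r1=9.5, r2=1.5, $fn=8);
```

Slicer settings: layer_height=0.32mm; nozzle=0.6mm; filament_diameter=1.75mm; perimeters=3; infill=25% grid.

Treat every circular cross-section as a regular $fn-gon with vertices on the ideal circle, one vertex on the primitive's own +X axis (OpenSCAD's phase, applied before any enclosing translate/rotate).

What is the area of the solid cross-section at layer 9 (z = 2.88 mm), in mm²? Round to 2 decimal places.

At z = 2.88 mm: the cone (r1=9.5→r2=1.5) has section circumradius 5.955 here — a regular 8-gon (area = (8/2)·5.955²·sin(360°/8) = 100.31 mm²); (rotated 70° about Z; rotation is an isometry so areas/perimeters/island counts are preserved). Overall, the cross-section is a single solid region. Net area = 100.31 mm².

100.31 mm²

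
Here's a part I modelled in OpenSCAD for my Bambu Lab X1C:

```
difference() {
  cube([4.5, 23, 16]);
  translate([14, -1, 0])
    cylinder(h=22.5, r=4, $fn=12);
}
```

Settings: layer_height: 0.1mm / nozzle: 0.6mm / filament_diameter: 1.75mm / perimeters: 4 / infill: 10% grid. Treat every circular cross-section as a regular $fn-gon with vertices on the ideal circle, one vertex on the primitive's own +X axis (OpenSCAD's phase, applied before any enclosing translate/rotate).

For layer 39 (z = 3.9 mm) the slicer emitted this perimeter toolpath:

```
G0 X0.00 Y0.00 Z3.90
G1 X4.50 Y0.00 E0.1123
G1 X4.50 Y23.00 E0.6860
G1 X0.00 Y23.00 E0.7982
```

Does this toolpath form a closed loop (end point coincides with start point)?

no

Start point (G0): (0.00, 0.00). End point (last G1): the path does not return to the start — open.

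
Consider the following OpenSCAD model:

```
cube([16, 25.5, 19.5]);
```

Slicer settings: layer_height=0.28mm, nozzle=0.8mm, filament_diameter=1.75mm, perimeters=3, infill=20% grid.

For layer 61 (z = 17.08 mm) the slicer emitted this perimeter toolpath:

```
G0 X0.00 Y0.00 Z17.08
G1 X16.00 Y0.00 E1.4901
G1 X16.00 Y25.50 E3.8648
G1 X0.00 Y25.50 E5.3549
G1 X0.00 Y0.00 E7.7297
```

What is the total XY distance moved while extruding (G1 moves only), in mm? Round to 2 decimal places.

Sum the Euclidean lengths of each G1 segment: total = 83.00 mm.

83.00 mm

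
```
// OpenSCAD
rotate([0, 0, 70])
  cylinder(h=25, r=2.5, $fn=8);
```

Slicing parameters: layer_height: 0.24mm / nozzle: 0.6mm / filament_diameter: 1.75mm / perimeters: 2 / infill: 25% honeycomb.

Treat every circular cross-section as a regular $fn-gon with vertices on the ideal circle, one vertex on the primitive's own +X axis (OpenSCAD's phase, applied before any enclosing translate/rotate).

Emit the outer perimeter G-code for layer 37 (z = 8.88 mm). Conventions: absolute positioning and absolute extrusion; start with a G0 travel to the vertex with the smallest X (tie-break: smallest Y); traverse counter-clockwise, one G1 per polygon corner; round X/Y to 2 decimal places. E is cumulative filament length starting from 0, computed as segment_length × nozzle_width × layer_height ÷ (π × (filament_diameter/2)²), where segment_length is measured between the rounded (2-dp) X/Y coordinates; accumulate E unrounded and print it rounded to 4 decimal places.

At z = 8.88 mm: the r=2.5 cylinder gives a regular 8-gon of circumradius 2.5 (constant along its height); (rotated 70° about Z; rotation is an isometry so areas/perimeters/island counts are preserved). The outline is a single polygon with 8 vertices. Extrusion per mm of travel: 0.6 × 0.24 / (π × 0.875²) = 0.059868. Accumulating E over each segment gives final E = 0.9178.

G0 X-2.35 Y0.86 Z8.88
G1 X-2.27 Y-1.06 E0.1150
G1 X-0.86 Y-2.35 E0.2295
G1 X1.06 Y-2.27 E0.3445
G1 X2.35 Y-0.86 E0.4589
G1 X2.27 Y1.06 E0.5740
G1 X0.86 Y2.35 E0.6884
G1 X-1.06 Y2.27 E0.8034
G1 X-2.35 Y0.86 E0.9178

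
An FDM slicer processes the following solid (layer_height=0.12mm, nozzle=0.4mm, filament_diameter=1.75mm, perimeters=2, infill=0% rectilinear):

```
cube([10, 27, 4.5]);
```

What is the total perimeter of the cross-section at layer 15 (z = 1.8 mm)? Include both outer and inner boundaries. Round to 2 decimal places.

74.00 mm

At z = 1.8 mm: the 10×27 cube contributes its full rectangle (perimeter 74.00 mm). Overall, the cross-section is a single solid region. Total boundary length (outer) = 74.00 mm.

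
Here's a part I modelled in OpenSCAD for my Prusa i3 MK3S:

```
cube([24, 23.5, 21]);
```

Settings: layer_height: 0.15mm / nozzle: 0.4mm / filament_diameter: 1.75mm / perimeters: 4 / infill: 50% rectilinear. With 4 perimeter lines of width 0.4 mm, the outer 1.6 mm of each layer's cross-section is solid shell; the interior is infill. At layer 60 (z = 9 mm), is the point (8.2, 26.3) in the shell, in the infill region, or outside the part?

outside

At z = 9 mm: the cube (footprint 24×23.5) is included at this height. Overall, the cross-section is a single solid region. The nearest boundary edge runs (24.00, 23.50)→(0.00, 23.50); distance from the point to it = 2.80 mm. The point is not inside any of the regions above, so it lies outside the cross-section (2.80 mm from the nearest boundary).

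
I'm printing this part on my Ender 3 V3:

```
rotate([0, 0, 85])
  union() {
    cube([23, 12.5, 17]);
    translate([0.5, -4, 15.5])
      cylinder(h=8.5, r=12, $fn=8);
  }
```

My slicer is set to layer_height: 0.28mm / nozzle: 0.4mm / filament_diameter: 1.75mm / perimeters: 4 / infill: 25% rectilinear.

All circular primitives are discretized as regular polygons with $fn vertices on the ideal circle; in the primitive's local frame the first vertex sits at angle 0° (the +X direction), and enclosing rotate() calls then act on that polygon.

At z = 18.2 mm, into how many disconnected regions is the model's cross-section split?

1

At z = 18.2 mm: the cube does not reach this height (z outside [0, 17]); the r=12 cylinder at (0.5, -4) contributes a regular 8-gon of circumradius 12; Combining (union): only the r=12 cylinder at (0.5, -4) is present, so the union is just that shape — 1 connected region; (whole slice rotated 85° about Z — lengths, areas and connectivity unchanged). The result has 1 disconnected region.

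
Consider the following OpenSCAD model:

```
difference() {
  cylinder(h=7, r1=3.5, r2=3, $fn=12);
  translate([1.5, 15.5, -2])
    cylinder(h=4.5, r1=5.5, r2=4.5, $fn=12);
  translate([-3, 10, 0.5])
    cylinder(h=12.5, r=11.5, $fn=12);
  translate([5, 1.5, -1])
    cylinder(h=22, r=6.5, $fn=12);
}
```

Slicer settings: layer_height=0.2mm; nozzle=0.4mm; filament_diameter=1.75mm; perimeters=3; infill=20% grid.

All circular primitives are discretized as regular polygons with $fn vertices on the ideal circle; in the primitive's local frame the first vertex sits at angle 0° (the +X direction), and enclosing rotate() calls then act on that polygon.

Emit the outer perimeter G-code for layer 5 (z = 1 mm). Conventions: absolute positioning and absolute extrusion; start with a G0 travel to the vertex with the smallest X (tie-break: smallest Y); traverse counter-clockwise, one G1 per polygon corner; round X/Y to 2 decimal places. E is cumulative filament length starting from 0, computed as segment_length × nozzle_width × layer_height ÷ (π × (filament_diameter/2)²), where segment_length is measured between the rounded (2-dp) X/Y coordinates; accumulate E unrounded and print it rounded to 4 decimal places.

At z = 1 mm: the cone contributes a regular 12-gon of circumradius 3.429 (interpolated between r1=3.5 and r2=3 at t=0.143); the cone at (1.5, 15.5) (r1=5.5→r2=4.5) has section circumradius 4.833 here — a regular 12-gon; the r=11.5 cylinder at (-3, 10) gives a regular 12-gon of circumradius 11.5 (constant along its height); the r=6.5 cylinder at (5, 1.5) gives a regular 12-gon of circumradius 6.5 (constant along its height); Taking the first minus the rest: starting from the cone, the cone at (1.5, 15.5) misses the remaining region (no effect); the r=11.5 cylinder at (-3, 10) partially overlaps it — only the 21.97 mm² overlap (of its 396.75 mm²) is removed, clipping the outline; the r=6.5 cylinder at (5, 1.5) partially overlaps it — only the 8.59 mm² overlap (of its 126.75 mm²) is removed, clipping the outline — 1 connected region. The outline is a single polygon with 8 vertices. Extrusion per mm of travel: 0.4 × 0.2 / (π × 0.875²) = 0.033260. Accumulating E over each segment gives final E = 0.3267.

G0 X-3.03 Y-1.49 Z1.00
G1 X-2.97 Y-1.71 E0.0076
G1 X-1.71 Y-2.97 E0.0669
G1 X0.00 Y-3.43 E0.1257
G1 X0.83 Y-3.21 E0.1543
G1 X-0.63 Y-1.75 E0.2230
G1 X-0.85 Y-0.92 E0.2515
G1 X-3.00 Y-1.50 E0.3256
G1 X-3.03 Y-1.49 E0.3267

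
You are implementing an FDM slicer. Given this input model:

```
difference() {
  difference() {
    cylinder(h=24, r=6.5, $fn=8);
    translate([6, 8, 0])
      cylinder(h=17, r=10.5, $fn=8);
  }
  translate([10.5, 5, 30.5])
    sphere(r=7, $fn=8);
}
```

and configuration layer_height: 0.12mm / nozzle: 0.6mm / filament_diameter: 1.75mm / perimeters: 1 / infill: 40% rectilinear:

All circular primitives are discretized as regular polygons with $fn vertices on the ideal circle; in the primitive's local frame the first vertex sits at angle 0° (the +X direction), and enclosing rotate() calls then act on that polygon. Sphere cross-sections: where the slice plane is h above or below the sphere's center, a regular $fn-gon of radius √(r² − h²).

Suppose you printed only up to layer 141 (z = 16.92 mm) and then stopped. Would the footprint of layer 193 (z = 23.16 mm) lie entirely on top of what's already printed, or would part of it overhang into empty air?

Compare the two slices. At z = 16.92: the r=6.5 cylinder contributes a regular 8-gon of circumradius 6.5 (area = (8/2)·6.500²·sin(360°/8) = 119.50 mm²); the r=10.5 cylinder at (6, 8) contributes a regular 8-gon of circumradius 10.5 (area = (8/2)·10.500²·sin(360°/8) = 311.83 mm²); Subtracting the remaining from the first: starting from the r=6.5 cylinder (119.50 mm²), the r=10.5 cylinder at (6, 8) partially overlaps it — only the 50.90 mm² overlap (of its 311.83 mm²) is removed, clipping the outline — area = 68.60 mm²; the sphere at (10.5, 5) does not reach this height (|z−center|=13.580 > r=7); Taking the first minus the rest: none of the subtracted shapes is present at this height, so the result so far is unchanged — area = 68.60 mm². At z = 23.16: the r=6.5 cylinder gives a regular 8-gon of circumradius 6.5 (constant along its height) (area = (8/2)·6.500²·sin(360°/8) = 119.50 mm²); the cylinder at (6, 8) is absent (z outside [0, 17]); Subtracting the remaining from the first: none of the subtracted shapes is present at this height, so the r=6.5 cylinder is unchanged — area = 119.50 mm²; the sphere at (10.5, 5) is absent (|z−center|=7.340 > r=7); Subtracting the remaining from the first: none of the subtracted shapes is present at this height, so the result so far is unchanged — area = 119.50 mm². Checking containment: at z = 23.16 the cross-section extends beyond the z = 16.92 cross-section by about 50.90 mm².

part overhangs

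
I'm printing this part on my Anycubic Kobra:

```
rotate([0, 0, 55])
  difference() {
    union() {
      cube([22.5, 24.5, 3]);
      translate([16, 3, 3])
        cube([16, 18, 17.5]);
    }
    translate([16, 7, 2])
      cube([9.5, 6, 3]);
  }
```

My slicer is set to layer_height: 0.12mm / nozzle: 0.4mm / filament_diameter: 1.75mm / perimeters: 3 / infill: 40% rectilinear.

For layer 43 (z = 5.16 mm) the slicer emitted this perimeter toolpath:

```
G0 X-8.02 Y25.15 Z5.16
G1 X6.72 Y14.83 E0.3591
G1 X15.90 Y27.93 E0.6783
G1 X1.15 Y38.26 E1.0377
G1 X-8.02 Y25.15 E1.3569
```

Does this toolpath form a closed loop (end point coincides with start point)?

yes

Start point (G0): (-8.02, 25.15). End point (last G1): the path returns to the start — closed.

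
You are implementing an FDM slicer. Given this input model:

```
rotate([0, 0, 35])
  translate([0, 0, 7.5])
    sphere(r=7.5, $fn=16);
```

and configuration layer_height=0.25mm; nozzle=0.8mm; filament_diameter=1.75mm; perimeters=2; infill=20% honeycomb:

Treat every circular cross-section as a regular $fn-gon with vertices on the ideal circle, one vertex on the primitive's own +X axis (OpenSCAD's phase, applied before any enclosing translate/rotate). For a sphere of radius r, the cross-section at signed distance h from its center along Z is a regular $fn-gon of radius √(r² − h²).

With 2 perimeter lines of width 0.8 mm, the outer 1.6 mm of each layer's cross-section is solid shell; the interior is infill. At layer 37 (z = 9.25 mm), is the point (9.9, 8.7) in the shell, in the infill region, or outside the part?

outside

At z = 9.25 mm: the sphere: section is a regular 16-gon, circumradius = √(r²−h²) = √(7.5²−1.75²) = 7.293; (rotated 35° about Z; rotation is an isometry so areas/perimeters/island counts are preserved). Overall, the cross-section is a single solid region. Undo the 35° rotation: the query point maps to (13.100, 1.448) in the un-rotated model frame. The nearest boundary edge runs (7.29, 0.00)→(6.74, 2.79); distance from the point to it = 5.98 mm. The point is not inside any of the regions above, so it lies outside the cross-section (5.98 mm from the nearest boundary).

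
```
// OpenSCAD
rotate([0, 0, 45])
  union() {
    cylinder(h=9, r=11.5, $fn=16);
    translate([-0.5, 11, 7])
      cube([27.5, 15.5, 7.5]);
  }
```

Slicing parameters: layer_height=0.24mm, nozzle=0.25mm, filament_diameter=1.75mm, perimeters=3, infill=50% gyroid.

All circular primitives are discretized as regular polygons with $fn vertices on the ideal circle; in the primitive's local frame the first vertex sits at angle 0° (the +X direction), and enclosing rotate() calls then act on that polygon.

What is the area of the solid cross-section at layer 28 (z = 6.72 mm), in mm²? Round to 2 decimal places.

At z = 6.72 mm: the r=11.5 cylinder contributes a regular 16-gon of circumradius 11.5 (area = (16/2)·11.500²·sin(360°/16) = 404.88 mm²); the cube at (-0.5, 11) is not intersected at this z (z outside [7, 14.5]); Combining (union): only the r=11.5 cylinder is present, so the union is just that shape — area = 404.88 mm²; (rotated 45° about Z; rotation is an isometry so areas/perimeters/island counts are preserved). Overall, the cross-section is a single solid region. Net area = 404.88 mm².

404.88 mm²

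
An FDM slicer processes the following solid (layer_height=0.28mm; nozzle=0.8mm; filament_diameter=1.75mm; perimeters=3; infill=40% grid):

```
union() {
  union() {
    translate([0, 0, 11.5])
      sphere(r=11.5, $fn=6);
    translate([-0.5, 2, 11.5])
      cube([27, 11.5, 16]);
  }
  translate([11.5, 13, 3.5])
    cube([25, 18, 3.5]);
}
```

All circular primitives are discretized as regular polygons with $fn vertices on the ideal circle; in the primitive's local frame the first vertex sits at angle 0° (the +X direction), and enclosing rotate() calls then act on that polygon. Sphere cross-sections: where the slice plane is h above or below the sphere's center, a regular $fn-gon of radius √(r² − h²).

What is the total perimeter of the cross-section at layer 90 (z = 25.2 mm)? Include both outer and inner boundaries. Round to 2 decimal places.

77.00 mm

At z = 25.2 mm: the sphere does not reach this height (|z−center|=13.700 > r=11.5); the 27×11.5 cube at (-0.5, 2) contributes its full rectangle (perimeter 77.00 mm); Combining (union): only the 27×11.5 cube at (-0.5, 2) is present, so the union is just that shape — boundary = 77.00 mm; the cube at (11.5, 13) is absent (z outside [3.5, 7]); Taking the union: only that combined region is present, so the union is just that shape — boundary = 77.00 mm. Overall, the cross-section is a single solid region. Total boundary length (outer) = 77.00 mm.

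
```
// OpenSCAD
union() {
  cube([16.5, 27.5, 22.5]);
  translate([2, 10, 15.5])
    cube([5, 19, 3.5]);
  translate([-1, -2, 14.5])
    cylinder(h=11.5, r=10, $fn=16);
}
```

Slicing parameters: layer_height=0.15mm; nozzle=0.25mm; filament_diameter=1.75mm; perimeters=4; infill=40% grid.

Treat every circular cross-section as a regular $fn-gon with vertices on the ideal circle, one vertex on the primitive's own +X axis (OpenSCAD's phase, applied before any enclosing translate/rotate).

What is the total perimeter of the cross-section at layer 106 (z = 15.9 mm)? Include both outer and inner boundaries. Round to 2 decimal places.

124.48 mm

At z = 15.9 mm: the cube is present — its section is the full 16.5×27.5 rectangle (perimeter 88.00 mm); the 5×19 cube at (2, 10) contributes its full rectangle (perimeter 48.00 mm); the r=10 cylinder at (-1, -2) gives a regular 16-gon of circumradius 10 (constant along its height) (perimeter = 2·16·10.000·sin(180°/16) = 62.43 mm); Taking the union: the regions partially overlap (shared area 136.53 mm²), so the edge portions inside another operand are dropped and the merged outline is re-measured after clipping — boundary = 124.48 mm. Overall, the cross-section is a single solid region. Total boundary length (outer) = 124.48 mm.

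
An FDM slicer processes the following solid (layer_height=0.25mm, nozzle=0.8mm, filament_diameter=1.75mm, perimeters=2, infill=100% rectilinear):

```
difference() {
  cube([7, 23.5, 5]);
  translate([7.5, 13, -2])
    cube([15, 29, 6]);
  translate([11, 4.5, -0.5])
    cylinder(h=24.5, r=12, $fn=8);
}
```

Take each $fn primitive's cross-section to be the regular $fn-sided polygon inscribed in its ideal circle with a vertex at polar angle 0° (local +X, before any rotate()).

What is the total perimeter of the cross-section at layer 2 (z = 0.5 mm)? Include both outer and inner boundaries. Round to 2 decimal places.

At z = 0.5 mm: the cube is present — its section is the full 7×23.5 rectangle (perimeter 61.00 mm); the cube at (7.5, 13) is present — its section is the full 15×29 rectangle (perimeter 88.00 mm); the r=12 cylinder at (11, 4.5) gives a regular 8-gon of circumradius 12 (constant along its height) (perimeter = 2·8·12.000·sin(180°/8) = 73.48 mm); Subtracting the remaining from the first: starting from the 7×23.5 cube, the 15×29 cube at (7.5, 13) misses the remaining region (no effect); the r=12 cylinder at (11, 4.5) partially overlaps it — only the 86.53 mm² overlap (of its 407.29 mm²) is removed, clipping the outline — boundary = 48.88 mm. Overall, the cross-section has 2 separate islands. Total boundary length (outer) = 48.88 mm.

48.88 mm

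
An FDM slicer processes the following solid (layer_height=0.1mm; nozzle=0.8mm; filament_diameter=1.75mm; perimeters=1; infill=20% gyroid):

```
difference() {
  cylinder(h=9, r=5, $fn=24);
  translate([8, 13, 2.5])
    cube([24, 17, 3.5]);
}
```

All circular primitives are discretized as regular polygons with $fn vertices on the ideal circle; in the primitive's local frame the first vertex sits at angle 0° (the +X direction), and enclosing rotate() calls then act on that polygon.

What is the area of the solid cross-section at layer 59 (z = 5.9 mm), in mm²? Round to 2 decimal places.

At z = 5.9 mm: the r=5 cylinder contributes a regular 24-gon of circumradius 5 (area = (24/2)·5.000²·sin(360°/24) = 77.65 mm²); the 24×17 cube at (8, 13) contributes its full rectangle (area 408.00 mm²); Subtracting the remaining from the first: starting from the r=5 cylinder (77.65 mm²), the 24×17 cube at (8, 13) misses the remaining region (no effect) — area = 77.65 mm². Overall, the cross-section is a single solid region. Net area = 77.65 mm².

77.65 mm²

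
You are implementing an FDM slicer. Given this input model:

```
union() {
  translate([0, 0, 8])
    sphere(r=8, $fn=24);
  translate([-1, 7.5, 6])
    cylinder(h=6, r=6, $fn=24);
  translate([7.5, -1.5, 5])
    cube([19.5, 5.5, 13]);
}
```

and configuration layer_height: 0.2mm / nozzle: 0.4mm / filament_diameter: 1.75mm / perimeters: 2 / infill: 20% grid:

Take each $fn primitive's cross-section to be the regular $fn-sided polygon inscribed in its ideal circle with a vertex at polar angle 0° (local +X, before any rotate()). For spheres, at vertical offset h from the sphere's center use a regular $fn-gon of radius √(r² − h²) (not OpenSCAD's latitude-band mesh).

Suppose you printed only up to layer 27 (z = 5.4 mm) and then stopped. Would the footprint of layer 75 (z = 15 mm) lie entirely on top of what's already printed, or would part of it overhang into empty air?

Compare the two slices. At z = 5.4: the r=8 sphere contributes a regular 24-gon of circumradius √(8²−2.6²) = 7.566 (area = (24/2)·7.566²·sin(360°/24) = 177.78 mm²); the cylinder at (-1, 7.5) is absent (z outside [6, 12]); the 19.5×5.5 cube at (7.5, -1.5) contributes its full rectangle (area 107.25 mm²); Merging all regions: the regions partially overlap — summed areas 285.03 mm² minus the doubly-counted overlap 0.03 mm² gives 284.99 mm² — area = 284.99 mm². At z = 15: the r=8 sphere contributes a regular 24-gon of circumradius √(8²−7²) = 3.873 (area = (24/2)·3.873²·sin(360°/24) = 46.59 mm²); the cylinder at (-1, 7.5) does not reach this height (z outside [6, 12]); the cube at (7.5, -1.5) (footprint 19.5×5.5) is included at this height (area 107.25 mm²); Merging all regions: the 2 present regions are separate (no shared area or edge), so areas and boundary lengths simply add and each stays a separate island — area = 153.84 mm². Checking containment: the cross-section at z = 15 is a subset of the cross-section at z = 5.4.

entirely on top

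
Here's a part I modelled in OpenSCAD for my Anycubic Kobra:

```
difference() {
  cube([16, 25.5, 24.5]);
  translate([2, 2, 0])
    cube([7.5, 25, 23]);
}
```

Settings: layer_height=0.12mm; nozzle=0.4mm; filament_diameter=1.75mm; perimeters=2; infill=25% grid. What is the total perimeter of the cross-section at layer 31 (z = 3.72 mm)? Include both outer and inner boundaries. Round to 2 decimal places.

At z = 3.72 mm: the cube (footprint 16×25.5) is included at this height (perimeter 83.00 mm); the cube at (2, 2) is present — its section is the full 7.5×25 rectangle (perimeter 65.00 mm); Taking the first minus the rest: starting from the 16×25.5 cube, the 7.5×25 cube at (2, 2) partially overlaps it — only the 176.25 mm² overlap (of its 187.50 mm²) is removed, clipping the outline — boundary = 130.00 mm. Overall, the cross-section is a single solid region. Total boundary length (outer) = 130.00 mm.

130.00 mm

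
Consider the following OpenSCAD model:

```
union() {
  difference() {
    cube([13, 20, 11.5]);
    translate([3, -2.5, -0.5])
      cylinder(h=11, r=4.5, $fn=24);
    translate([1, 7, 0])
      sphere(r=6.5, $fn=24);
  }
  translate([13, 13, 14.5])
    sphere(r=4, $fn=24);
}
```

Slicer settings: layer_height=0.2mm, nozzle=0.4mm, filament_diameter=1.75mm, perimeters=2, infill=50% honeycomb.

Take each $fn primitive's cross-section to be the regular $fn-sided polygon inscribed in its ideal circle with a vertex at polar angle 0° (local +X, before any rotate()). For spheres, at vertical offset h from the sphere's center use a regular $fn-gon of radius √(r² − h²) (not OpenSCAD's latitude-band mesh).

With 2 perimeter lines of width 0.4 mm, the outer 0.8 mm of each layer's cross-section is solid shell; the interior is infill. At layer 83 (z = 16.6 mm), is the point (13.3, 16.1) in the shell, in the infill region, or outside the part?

shell

At z = 16.6 mm: the cube is absent (z outside [0, 11.5]); the cylinder at (3, -2.5) is absent (z outside [-0.5, 10.5]); the sphere at (1, 7) is absent (|z−center|=16.600 > r=6.5); Subtracting the remaining from the first: the first operand is absent here, so nothing remains; the sphere at (13, 13): section is a regular 24-gon, circumradius = √(r²−h²) = √(4²−2.1²) = 3.404; Merging all regions: only the r=4 sphere at (13, 13) is present, so the union is just that shape — 1 connected region. Overall, the cross-section is a single solid region. The nearest boundary edge runs (13.88, 16.29)→(13.00, 16.40); distance from the point to it = 0.26 mm. The point is inside the cross-section, 0.26 mm from the nearest boundary — within the 0.8 mm shell band (2 × 0.4).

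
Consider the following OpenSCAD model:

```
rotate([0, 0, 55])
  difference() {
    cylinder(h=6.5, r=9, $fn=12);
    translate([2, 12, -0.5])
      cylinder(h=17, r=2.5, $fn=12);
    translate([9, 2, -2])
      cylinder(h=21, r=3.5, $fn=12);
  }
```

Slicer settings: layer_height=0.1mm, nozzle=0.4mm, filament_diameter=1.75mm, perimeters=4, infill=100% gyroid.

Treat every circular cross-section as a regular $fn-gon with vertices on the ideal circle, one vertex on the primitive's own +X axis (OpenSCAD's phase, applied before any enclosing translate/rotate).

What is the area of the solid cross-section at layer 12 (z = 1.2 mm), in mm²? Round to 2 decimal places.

228.81 mm²

At z = 1.2 mm: the r=9 cylinder gives a regular 12-gon of circumradius 9 (constant along its height) (area = (12/2)·9.000²·sin(360°/12) = 243.00 mm²); the r=2.5 cylinder at (2, 12) contributes a regular 12-gon of circumradius 2.5 (area = (12/2)·2.500²·sin(360°/12) = 18.75 mm²); the r=3.5 cylinder at (9, 2) contributes a regular 12-gon of circumradius 3.5 (area = (12/2)·3.500²·sin(360°/12) = 36.75 mm²); After the difference (first − rest): starting from the r=9 cylinder (243.00 mm²), the r=2.5 cylinder at (2, 12) misses the remaining region (no effect); the r=3.5 cylinder at (9, 2) partially overlaps it — only the 14.19 mm² overlap (of its 36.75 mm²) is removed, clipping the outline — area = 228.81 mm²; (rotated 55° about Z; rotation is an isometry so areas/perimeters/island counts are preserved). Overall, the cross-section is a single solid region. Net area = 228.81 mm².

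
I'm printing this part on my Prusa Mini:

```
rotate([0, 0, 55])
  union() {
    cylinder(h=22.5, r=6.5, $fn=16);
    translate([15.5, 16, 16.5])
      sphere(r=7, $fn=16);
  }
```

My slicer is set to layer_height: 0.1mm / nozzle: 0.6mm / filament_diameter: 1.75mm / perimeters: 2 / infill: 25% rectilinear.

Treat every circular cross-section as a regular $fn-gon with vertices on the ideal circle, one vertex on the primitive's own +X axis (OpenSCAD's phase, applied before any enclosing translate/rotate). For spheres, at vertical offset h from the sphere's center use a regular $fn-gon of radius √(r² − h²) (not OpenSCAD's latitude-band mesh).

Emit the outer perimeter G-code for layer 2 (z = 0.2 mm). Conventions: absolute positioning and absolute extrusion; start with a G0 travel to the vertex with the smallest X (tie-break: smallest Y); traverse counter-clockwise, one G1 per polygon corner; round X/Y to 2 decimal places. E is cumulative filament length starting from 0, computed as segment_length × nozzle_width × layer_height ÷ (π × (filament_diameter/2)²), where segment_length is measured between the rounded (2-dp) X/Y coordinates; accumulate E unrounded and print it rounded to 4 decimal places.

G0 X-6.40 Y-1.13 Z0.20
G1 X-5.48 Y-3.49 E0.0632
G1 X-3.73 Y-5.32 E0.1263
G1 X-1.41 Y-6.35 E0.1897
G1 X1.13 Y-6.40 E0.2530
G1 X3.49 Y-5.48 E0.3162
G1 X5.32 Y-3.73 E0.3794
G1 X6.35 Y-1.41 E0.4427
G1 X6.40 Y1.13 E0.5061
G1 X5.48 Y3.49 E0.5693
G1 X3.73 Y5.32 E0.6324
G1 X1.41 Y6.35 E0.6958
G1 X-1.13 Y6.40 E0.7591
G1 X-3.49 Y5.48 E0.8223
G1 X-5.32 Y3.73 E0.8855
G1 X-6.35 Y1.41 E0.9488
G1 X-6.40 Y-1.13 E1.0122

At z = 0.2 mm: the r=6.5 cylinder gives a regular 16-gon of circumradius 6.5 (constant along its height); the sphere at (15.5, 16) is absent (|z−center|=16.300 > r=7); Merging all regions: only the r=6.5 cylinder is present, so the union is just that shape — 1 connected region; (rotated 55° about Z; rotation is an isometry so areas/perimeters/island counts are preserved). The outline is a single polygon with 16 vertices. Extrusion per mm of travel: 0.6 × 0.1 / (π × 0.875²) = 0.024945. Accumulating E over each segment gives final E = 1.0122.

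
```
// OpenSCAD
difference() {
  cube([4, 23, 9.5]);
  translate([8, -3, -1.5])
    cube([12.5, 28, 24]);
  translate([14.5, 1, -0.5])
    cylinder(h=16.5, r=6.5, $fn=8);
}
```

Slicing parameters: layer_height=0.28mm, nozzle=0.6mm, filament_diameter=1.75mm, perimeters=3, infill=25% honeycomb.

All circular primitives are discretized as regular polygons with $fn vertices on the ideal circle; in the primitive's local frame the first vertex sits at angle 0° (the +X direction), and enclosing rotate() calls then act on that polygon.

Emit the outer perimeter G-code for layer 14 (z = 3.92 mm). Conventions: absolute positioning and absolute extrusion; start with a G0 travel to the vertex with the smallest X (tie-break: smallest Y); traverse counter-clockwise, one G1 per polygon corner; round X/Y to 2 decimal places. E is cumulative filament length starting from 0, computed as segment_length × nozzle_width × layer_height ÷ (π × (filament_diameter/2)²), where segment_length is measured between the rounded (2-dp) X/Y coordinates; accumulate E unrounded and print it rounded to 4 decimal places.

G0 X0.00 Y0.00 Z3.92
G1 X4.00 Y0.00 E0.2794
G1 X4.00 Y23.00 E1.8858
G1 X0.00 Y23.00 E2.1652
G1 X0.00 Y0.00 E3.7717

At z = 3.92 mm: the cube is present — its section is the full 4×23 rectangle; the cube at (8, -3) (footprint 12.5×28) is included at this height; the r=6.5 cylinder at (14.5, 1) gives a regular 8-gon of circumradius 6.5 (constant along its height); Taking the first minus the rest: starting from the 4×23 cube, the 12.5×28 cube at (8, -3) misses the remaining region (no effect); the r=6.5 cylinder at (14.5, 1) misses the remaining region (no effect) — 1 connected region. The outline is a single polygon with 4 vertices. Extrusion per mm of travel: 0.6 × 0.28 / (π × 0.875²) = 0.069846. Accumulating E over each segment gives final E = 3.7717.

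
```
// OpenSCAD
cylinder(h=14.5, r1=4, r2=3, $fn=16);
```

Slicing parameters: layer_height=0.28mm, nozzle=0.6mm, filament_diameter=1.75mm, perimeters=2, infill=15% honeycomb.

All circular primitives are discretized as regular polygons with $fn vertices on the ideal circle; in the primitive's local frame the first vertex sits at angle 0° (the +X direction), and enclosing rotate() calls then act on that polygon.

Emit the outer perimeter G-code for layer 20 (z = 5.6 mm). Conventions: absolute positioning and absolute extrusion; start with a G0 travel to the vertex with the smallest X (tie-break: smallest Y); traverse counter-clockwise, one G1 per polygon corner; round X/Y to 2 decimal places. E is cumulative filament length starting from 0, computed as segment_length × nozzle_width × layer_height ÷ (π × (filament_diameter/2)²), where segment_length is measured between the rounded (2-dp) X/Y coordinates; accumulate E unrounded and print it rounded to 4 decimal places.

G0 X-3.61 Y0.00 Z5.60
G1 X-3.34 Y-1.38 E0.0982
G1 X-2.56 Y-2.56 E0.1970
G1 X-1.38 Y-3.34 E0.2958
G1 X0.00 Y-3.61 E0.3940
G1 X1.38 Y-3.34 E0.4922
G1 X2.56 Y-2.56 E0.5910
G1 X3.34 Y-1.38 E0.6898
G1 X3.61 Y0.00 E0.7881
G1 X3.34 Y1.38 E0.8863
G1 X2.56 Y2.56 E0.9851
G1 X1.38 Y3.34 E1.0839
G1 X0.00 Y3.61 E1.1821
G1 X-1.38 Y3.34 E1.2803
G1 X-2.56 Y2.56 E1.3791
G1 X-3.34 Y1.38 E1.4779
G1 X-3.61 Y0.00 E1.5761

At z = 5.6 mm: the cone (r1=4→r2=3) has section circumradius 3.614 here — a regular 16-gon. The outline is a single polygon with 16 vertices. Extrusion per mm of travel: 0.6 × 0.28 / (π × 0.875²) = 0.069846. Accumulating E over each segment gives final E = 1.5761.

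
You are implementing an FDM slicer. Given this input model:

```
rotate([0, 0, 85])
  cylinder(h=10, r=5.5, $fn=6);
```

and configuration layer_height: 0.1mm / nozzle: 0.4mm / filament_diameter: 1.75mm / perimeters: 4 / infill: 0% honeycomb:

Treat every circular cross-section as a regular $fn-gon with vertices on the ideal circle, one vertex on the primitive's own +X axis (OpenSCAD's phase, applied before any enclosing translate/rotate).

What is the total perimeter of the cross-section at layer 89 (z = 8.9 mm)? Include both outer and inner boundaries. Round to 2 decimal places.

At z = 8.9 mm: the r=5.5 cylinder gives a regular 6-gon of circumradius 5.5 (constant along its height) (perimeter = 2·6·5.500·sin(180°/6) = 33.00 mm); (whole slice rotated 85° about Z — lengths, areas and connectivity unchanged). Overall, the cross-section is a single solid region. Total boundary length (outer) = 33.00 mm.

33.00 mm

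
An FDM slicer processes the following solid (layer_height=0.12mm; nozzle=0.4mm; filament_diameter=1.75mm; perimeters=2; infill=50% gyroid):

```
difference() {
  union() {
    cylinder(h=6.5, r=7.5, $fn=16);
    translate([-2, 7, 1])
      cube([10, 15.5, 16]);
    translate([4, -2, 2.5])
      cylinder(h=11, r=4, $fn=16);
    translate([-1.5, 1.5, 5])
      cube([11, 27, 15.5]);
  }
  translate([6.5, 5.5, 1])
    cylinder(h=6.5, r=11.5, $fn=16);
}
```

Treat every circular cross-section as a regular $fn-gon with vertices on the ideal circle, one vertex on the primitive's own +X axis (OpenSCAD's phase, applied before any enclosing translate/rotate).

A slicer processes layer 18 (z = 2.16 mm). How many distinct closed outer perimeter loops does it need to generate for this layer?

2

At z = 2.16 mm: the r=7.5 cylinder contributes a regular 16-gon of circumradius 7.5; the 10×15.5 cube at (-2, 7) contributes its full rectangle; the cylinder at (4, -2) does not reach this height (z outside [2.5, 13.5]); the cube at (-1.5, 1.5) does not reach this height (z outside [5, 20.5]); Merging all regions: the regions partially overlap (shared area 1.23 mm²), so overlapping operands fuse into one piece — 1 connected region; the r=11.5 cylinder at (6.5, 5.5) contributes a regular 16-gon of circumradius 11.5; Taking the first minus the rest: starting from that combined region, the r=11.5 cylinder at (6.5, 5.5) partially overlaps it — only the 202.64 mm² overlap (of its 404.88 mm²) is removed, clipping the outline — 2 connected regions. The result has 2 disconnected regions.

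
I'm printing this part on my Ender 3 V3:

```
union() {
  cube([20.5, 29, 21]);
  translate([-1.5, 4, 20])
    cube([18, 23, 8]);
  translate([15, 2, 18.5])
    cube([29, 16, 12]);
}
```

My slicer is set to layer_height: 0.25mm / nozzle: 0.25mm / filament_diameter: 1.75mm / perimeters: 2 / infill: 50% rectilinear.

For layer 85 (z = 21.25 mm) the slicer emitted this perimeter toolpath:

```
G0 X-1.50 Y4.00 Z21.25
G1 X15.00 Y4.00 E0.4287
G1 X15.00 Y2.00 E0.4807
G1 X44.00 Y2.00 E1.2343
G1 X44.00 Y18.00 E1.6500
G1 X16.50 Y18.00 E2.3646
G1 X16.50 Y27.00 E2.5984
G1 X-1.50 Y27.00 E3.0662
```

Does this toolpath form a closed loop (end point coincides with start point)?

no

Start point (G0): (-1.50, 4.00). End point (last G1): the path does not return to the start — open.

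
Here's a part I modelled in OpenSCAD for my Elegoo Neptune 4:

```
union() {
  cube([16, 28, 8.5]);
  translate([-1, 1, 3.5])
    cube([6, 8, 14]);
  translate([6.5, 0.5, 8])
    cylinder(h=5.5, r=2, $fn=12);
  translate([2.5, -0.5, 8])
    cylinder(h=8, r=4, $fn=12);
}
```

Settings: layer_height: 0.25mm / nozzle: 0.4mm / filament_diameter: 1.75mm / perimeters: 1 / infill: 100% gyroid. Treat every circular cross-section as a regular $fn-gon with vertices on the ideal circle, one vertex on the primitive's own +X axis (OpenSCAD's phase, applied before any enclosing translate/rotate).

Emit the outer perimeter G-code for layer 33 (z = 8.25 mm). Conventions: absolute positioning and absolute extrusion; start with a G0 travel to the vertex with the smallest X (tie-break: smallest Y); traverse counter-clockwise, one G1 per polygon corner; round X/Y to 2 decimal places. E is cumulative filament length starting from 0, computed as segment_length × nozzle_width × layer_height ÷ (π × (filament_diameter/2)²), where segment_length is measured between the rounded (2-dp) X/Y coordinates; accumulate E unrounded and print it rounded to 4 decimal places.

G0 X-1.50 Y-0.50 Z8.25
G1 X-0.96 Y-2.50 E0.0861
G1 X0.50 Y-3.96 E0.1720
G1 X2.50 Y-4.50 E0.2581
G1 X4.50 Y-3.96 E0.3442
G1 X5.96 Y-2.50 E0.4301
G1 X6.25 Y-1.43 E0.4762
G1 X6.50 Y-1.50 E0.4870
G1 X7.50 Y-1.23 E0.5300
G1 X8.23 Y-0.50 E0.5729
G1 X8.37 Y0.00 E0.5945
G1 X16.00 Y0.00 E0.9117
G1 X16.00 Y28.00 E2.0758
G1 X0.00 Y28.00 E2.7411
G1 X0.00 Y9.00 E3.5310
G1 X-1.00 Y9.00 E3.5726
G1 X-1.00 Y1.37 E3.8898
G1 X-1.50 Y-0.50 E3.9702

At z = 8.25 mm: the 16×28 cube contributes its full rectangle; the 6×8 cube at (-1, 1) contributes its full rectangle; the cylinder at (6.5, 0.5): section is a regular 12-gon, circumradius r=2; the r=4 cylinder at (2.5, -0.5) gives a regular 12-gon of circumradius 4 (constant along its height); Merging all regions: the regions partially overlap (shared area 68.63 mm²), so overlapping operands fuse into one piece — 1 connected region. The outline is a single polygon with 17 vertices. Extrusion per mm of travel: 0.4 × 0.25 / (π × 0.875²) = 0.041575. Accumulating E over each segment gives final E = 3.9702.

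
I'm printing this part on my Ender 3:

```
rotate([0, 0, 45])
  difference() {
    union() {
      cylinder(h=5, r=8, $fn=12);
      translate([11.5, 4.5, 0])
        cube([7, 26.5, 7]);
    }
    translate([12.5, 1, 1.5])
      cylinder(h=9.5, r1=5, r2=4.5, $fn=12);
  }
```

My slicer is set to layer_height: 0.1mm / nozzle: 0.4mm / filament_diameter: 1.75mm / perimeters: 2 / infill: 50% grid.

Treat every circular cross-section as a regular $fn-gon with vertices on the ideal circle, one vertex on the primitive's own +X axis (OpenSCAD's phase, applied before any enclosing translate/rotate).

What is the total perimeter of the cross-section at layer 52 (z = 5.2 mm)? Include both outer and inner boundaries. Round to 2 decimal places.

At z = 5.2 mm: the cylinder is not intersected at this z (z outside [0, 5]); the cube at (11.5, 4.5) (footprint 7×26.5) is included at this height (perimeter 67.00 mm); Taking the union: only the 7×26.5 cube at (11.5, 4.5) is present, so the union is just that shape — boundary = 67.00 mm; the cone at (12.5, 1) contributes a regular 12-gon of circumradius 4.805 (interpolated between r1=5 and r2=4.5 at t=0.389) (perimeter = 2·12·4.805·sin(180°/12) = 29.85 mm); Subtracting the remaining from the first: starting from that combined region, the cone at (12.5, 1) partially overlaps it — only the 3.75 mm² overlap (of its 69.27 mm²) is removed, clipping the outline — boundary = 66.36 mm; (whole slice rotated 45° about Z — lengths, areas and connectivity unchanged). Overall, the cross-section is a single solid region. Total boundary length (outer) = 66.36 mm.

66.36 mm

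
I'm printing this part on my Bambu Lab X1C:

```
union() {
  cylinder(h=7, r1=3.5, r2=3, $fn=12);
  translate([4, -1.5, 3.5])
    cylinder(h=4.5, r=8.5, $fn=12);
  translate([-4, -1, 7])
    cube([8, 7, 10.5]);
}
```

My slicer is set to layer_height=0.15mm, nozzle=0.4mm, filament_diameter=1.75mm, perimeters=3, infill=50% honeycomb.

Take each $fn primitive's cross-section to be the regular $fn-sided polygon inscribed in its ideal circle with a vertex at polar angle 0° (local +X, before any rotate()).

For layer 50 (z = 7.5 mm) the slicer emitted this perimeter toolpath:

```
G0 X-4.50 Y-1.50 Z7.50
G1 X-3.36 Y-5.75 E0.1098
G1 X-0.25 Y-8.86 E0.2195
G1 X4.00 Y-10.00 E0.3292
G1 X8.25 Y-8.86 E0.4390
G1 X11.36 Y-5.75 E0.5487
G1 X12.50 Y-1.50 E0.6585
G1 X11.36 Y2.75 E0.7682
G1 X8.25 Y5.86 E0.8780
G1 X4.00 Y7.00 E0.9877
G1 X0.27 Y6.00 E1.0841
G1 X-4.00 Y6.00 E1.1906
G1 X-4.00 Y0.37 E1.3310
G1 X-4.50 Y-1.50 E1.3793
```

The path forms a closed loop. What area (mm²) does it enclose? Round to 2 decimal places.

Apply the shoelace formula to the sequence of (X, Y) vertices; enclosed area = 224.87 mm².

224.87 mm²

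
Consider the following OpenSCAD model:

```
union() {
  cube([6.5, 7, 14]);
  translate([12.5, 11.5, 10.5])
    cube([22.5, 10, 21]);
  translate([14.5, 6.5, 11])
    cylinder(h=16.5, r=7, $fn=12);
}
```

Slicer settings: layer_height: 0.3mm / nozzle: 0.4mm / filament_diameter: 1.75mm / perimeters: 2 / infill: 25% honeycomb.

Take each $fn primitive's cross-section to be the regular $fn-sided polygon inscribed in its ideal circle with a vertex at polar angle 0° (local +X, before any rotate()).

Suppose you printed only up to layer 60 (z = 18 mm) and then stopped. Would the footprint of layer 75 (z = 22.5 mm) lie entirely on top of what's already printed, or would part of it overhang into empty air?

entirely on top

Compare the two slices. At z = 18: the cube does not reach this height (z outside [0, 14]); the cube at (12.5, 11.5) is present — its section is the full 22.5×10 rectangle (area 225.00 mm²); the r=7 cylinder at (14.5, 6.5) gives a regular 12-gon of circumradius 7 (constant along its height) (area = (12/2)·7.000²·sin(360°/12) = 147.00 mm²); Combining (union): the regions partially overlap — summed areas 372.00 mm² minus the doubly-counted overlap 9.39 mm² gives 362.61 mm² — area = 362.61 mm². At z = 22.5: the cube is absent (z outside [0, 14]); the 22.5×10 cube at (12.5, 11.5) contributes its full rectangle (area 225.00 mm²); the r=7 cylinder at (14.5, 6.5) gives a regular 12-gon of circumradius 7 (constant along its height) (area = (12/2)·7.000²·sin(360°/12) = 147.00 mm²); Taking the union: the regions partially overlap — summed areas 372.00 mm² minus the doubly-counted overlap 9.39 mm² gives 362.61 mm² — area = 362.61 mm². Checking containment: the cross-section at z = 22.5 is a subset of the cross-section at z = 18.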